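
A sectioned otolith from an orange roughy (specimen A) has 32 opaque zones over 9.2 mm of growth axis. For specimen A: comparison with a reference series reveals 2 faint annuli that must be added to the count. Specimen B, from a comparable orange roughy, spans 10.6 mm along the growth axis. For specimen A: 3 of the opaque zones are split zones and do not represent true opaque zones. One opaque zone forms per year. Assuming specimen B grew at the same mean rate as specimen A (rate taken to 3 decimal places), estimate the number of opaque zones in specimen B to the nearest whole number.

36 opaque zones

Specimen A: true opaque zone count = 32 − 3 + 2 = 31.
A: Mean rate = 9.2 mm / 31 years ≈ 0.297 mm per year.
For B, 10.6 / 0.297 = 35.69 years ≈ 36 opaque zones.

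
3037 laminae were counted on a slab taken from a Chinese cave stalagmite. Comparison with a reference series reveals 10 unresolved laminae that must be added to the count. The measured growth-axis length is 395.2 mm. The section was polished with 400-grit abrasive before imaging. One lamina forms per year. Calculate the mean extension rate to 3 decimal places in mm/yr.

After corrections the count is 3037 + 10 = 3047 laminae.
395.2 mm over 3047 years gives 395.2 / 3047 ≈ 0.130 mm/yr.

0.130 mm/yr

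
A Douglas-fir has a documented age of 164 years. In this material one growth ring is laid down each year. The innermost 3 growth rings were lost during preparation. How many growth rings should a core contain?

At one growth ring per year, 164 years correspond to 164 growth rings.
Less the 3 uncaptured growth rings: 164 − 3 = 161.

161 growth rings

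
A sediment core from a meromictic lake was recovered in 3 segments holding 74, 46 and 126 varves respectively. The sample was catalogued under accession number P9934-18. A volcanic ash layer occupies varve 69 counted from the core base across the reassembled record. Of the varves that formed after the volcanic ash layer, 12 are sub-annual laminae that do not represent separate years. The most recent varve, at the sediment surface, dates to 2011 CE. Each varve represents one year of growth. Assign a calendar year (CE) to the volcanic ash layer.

Total varves = 74 + 46 + 126 = 246.
246 − 69 = 177 varves lie beyond the volcanic ash layer toward the sediment surface.
177 − 12 false = 165 true varves after the volcanic ash layer.
2011 − 165 = 1846 CE.

1846 CE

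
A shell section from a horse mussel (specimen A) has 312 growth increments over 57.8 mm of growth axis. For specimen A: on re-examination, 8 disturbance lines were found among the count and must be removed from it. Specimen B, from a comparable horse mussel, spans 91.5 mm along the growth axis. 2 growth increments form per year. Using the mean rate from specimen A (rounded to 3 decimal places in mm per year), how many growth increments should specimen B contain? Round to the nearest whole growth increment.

482 growth increments

Specimen A: correcting the raw count gives 312 − 8 = 304 true growth increments.
Specimen A: with 2 growth increments per year, 304 / 2 = 152 years.
A: 57.8 mm over 152 years gives 57.8 / 152 ≈ 0.380 mm/year.
Specimen B: 91.5 mm / 0.380 mm per year = 240.79 years; at 2 growth increments per year that is 240.79 × 2 ≈ 482 growth increments.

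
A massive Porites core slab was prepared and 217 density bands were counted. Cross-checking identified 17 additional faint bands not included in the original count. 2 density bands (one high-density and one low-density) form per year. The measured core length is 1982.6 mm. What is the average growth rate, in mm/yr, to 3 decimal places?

16.945 mm/yr

Adjusted count: 217 + 17 = 234 density bands.
With 2 density bands per year, 234 / 2 = 117 years.
1982.6 mm over 117 years gives 1982.6 / 117 ≈ 16.945 mm/yr.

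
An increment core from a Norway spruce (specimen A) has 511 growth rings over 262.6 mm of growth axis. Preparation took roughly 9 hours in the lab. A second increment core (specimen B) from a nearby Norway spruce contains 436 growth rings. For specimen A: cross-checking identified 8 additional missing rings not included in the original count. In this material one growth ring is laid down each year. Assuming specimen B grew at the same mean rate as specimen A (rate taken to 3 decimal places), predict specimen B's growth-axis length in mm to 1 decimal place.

Specimen A: correcting the raw count gives 511 + 8 = 519 true growth rings.
A: 262.6 mm over 519 years gives 262.6 / 519 ≈ 0.506 mm per year.
For B, 0.506 mm/year × 436 years = 220.6 mm.

220.6 mm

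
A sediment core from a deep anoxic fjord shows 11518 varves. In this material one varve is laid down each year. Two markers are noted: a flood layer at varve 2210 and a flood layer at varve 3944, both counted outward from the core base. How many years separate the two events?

Separation: 3944 − 2210 = 1734 varves.
At one varve per year, 1734 years elapsed between them.

1734 years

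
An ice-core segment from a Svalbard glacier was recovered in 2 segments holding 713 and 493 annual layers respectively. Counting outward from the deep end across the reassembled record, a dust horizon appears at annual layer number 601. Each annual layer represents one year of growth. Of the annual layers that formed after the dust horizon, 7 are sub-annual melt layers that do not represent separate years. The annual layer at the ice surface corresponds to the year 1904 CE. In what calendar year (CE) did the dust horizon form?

1306 CE

Total annual layers = 713 + 493 = 1206.
Between annual layer 601 and the ice surface there are 1206 − 601 = 605 annual layers.
605 − 7 false = 598 true annual layers after the dust horizon.
The annual layer at the ice surface is 1904 CE, so the dust horizon dates to 1904 − 598 = 1306 CE.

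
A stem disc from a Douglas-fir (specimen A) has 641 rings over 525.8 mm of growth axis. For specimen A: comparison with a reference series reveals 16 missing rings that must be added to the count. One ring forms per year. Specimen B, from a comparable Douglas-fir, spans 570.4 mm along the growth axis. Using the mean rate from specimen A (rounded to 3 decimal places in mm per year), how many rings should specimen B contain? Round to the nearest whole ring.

Specimen A: after corrections the count is 641 + 16 = 657 rings.
A: Extension rate ≈ 525.8 / 657 = 0.800 mm/yr.
For B, 570.4 / 0.800 = 713.00 years ≈ 713 rings.

713 rings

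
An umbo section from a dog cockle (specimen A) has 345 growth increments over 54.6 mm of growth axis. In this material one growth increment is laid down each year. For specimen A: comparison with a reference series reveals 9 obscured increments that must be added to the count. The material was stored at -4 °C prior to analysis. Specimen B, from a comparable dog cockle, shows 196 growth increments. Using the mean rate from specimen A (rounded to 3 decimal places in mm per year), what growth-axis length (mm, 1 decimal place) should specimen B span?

Specimen A: adjusted count: 345 + 9 = 354 growth increments.
A: Mean rate = 54.6 mm / 354 years ≈ 0.154 mm per year.
B's length ≈ 0.154 × 196 = 30.2 mm.

30.2 mm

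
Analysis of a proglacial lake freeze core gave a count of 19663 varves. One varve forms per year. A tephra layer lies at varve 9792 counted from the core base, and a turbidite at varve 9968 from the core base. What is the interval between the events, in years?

Separation: 9968 − 9792 = 176 varves.
That is 176 years at one varve per year.

176 years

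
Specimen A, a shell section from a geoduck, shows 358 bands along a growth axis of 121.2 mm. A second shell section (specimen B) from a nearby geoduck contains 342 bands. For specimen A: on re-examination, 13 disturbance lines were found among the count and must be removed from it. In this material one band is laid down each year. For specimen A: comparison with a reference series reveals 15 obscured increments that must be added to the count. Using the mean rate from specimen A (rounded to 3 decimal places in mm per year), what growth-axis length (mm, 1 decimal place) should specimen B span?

115.3 mm

Specimen A: correcting the raw count gives 358 − 13 + 15 = 360 true bands.
A: Extension rate ≈ 121.2 / 360 = 0.337 mm/yr.
For B, 0.337 mm/year × 342 years = 115.3 mm.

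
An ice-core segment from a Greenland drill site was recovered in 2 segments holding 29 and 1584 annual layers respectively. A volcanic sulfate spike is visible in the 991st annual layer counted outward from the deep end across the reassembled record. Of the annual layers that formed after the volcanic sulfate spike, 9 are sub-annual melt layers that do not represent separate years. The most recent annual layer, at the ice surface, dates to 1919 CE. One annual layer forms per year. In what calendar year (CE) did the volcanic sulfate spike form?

1306 CE

Total annual layers = 29 + 1584 = 1613.
The volcanic sulfate spike sits at annual layer 991 from the deep end, so 1613 − 991 = 622 annual layers formed after it.
Removing the 9 false annual layers leaves 622 − 9 = 613 true annual layers beyond the volcanic sulfate spike.
Counting back 613 years from 1919 CE places the volcanic sulfate spike in 1919 − 613 = 1306 CE.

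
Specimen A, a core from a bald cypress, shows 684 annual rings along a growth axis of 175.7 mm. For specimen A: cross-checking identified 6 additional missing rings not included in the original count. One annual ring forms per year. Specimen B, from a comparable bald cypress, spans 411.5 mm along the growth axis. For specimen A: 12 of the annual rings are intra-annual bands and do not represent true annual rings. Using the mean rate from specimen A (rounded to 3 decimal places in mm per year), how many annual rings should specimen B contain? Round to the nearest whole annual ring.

1589 annual rings

Specimen A: adjusted count: 684 − 12 + 6 = 678 annual rings.
A: 175.7 mm over 678 years gives 175.7 / 678 ≈ 0.259 mm per year.
Specimen B: 411.5 mm / 0.259 mm per year = 1588.80 years ≈ 1589 annual rings.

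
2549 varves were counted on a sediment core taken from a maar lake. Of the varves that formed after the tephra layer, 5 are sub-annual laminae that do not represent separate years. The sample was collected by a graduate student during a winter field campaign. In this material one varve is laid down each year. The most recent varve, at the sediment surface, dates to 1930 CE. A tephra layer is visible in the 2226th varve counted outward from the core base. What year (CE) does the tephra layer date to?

Between varve 2226 and the sediment surface there are 2549 − 2226 = 323 varves.
Removing the 5 false varves leaves 323 − 5 = 318 true varves beyond the tephra layer.
Counting back 318 years from 1930 CE places the tephra layer in 1930 − 318 = 1612 CE.

1612 CE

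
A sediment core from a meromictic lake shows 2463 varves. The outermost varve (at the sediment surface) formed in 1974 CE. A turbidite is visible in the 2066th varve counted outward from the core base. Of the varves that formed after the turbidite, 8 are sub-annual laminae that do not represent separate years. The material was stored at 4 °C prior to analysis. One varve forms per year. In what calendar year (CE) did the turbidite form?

1585 CE

2463 − 2066 = 397 varves lie beyond the turbidite toward the sediment surface.
Excluding 8 false varves: 397 − 8 = 389.
The varve at the sediment surface is 1974 CE, so the turbidite dates to 1974 − 389 = 1585 CE.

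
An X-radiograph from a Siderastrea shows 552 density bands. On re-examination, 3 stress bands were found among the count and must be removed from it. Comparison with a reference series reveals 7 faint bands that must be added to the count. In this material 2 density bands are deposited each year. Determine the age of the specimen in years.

278 yr

True density band count = 552 − 3 + 7 = 556.
With 2 density bands per year, 556 / 2 = 278 years.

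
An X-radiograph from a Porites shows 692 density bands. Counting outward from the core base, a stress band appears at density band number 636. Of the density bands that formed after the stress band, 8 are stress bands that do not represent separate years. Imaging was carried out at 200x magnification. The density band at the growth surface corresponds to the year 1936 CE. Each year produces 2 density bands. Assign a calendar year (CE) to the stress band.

1912 CE

Between density band 636 and the growth surface there are 692 − 636 = 56 density bands.
56 − 8 false = 48 true density bands after the stress band.
48 density bands at 2 per year is 48 / 2 = 24 years.
The density band at the growth surface is 1936 CE, so the stress band dates to 1936 − 24 = 1912 CE.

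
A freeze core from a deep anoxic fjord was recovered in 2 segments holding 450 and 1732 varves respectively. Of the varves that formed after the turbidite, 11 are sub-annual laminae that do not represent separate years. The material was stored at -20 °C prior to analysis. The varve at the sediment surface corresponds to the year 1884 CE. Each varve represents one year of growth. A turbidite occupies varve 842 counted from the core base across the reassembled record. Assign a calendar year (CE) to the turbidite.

Total varves = 450 + 1732 = 2182.
Between varve 842 and the sediment surface there are 2182 − 842 = 1340 varves.
Excluding 11 false varves: 1340 − 11 = 1329.
The varve at the sediment surface is 1884 CE, so the turbidite dates to 1884 − 1329 = 555 CE.

555 CE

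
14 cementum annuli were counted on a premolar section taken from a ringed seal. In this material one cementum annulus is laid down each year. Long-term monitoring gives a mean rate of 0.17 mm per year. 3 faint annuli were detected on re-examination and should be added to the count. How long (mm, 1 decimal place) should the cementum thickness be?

2.9 mm

Adjusted count: 14 + 3 = 17 cementum annuli.
Length ≈ 0.17 × 17 = 2.9 mm.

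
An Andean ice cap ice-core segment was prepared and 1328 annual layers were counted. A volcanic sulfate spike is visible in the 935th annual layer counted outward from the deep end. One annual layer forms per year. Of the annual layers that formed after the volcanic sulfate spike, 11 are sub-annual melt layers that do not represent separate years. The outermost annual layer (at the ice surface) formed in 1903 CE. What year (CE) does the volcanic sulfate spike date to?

1521 CE

1328 − 935 = 393 annual layers lie beyond the volcanic sulfate spike toward the ice surface.
Excluding 11 false annual layers: 393 − 11 = 382.
Counting back 382 years from 1903 CE places the volcanic sulfate spike in 1903 − 382 = 1521 CE.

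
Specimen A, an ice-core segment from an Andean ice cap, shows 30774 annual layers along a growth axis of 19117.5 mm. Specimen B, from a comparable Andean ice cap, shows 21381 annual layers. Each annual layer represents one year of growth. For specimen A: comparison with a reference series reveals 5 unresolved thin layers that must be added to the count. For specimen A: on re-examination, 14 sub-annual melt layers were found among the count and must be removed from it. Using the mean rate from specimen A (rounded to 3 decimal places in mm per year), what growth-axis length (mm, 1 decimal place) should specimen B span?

13277.6 mm

Specimen A: correcting the raw count gives 30774 − 14 + 5 = 30765 true annual layers.
A: Extension rate ≈ 19117.5 / 30765 = 0.621 mm/year.
B's length ≈ 0.621 × 21381 = 13277.6 mm.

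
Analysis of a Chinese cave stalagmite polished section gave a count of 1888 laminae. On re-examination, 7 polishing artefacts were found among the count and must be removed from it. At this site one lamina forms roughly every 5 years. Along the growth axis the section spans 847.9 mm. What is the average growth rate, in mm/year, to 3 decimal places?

After corrections the count is 1888 − 7 = 1881 laminae.
Multiplying by 5 years per lamina: 1881 × 5 = 9405 years.
Extension rate ≈ 847.9 / 9405 = 0.090 mm/year.

0.090 mm/year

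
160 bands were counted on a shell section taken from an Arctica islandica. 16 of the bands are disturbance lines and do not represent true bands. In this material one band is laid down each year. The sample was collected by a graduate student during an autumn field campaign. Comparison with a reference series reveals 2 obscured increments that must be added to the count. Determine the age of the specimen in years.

146 yr

After corrections the count is 160 − 16 + 2 = 146 bands.
One band per year makes the duration 146 years.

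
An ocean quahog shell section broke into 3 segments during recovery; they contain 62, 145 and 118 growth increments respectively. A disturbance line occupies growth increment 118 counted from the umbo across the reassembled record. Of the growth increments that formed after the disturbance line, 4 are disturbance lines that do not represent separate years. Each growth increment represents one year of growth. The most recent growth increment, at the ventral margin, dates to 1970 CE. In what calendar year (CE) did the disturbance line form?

Total growth increments = 62 + 145 + 118 = 325.
Between growth increment 118 and the ventral margin there are 325 − 118 = 207 growth increments.
207 − 4 false = 203 true growth increments after the disturbance line.
The growth increment at the ventral margin is 1970 CE, so the disturbance line dates to 1970 − 203 = 1767 CE.

1767 CE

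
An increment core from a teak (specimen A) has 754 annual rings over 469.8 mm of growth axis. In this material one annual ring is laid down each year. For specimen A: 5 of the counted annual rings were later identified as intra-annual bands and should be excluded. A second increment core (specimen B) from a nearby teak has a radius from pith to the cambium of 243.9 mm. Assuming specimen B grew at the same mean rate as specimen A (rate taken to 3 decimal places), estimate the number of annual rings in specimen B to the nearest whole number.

Specimen A: correcting the raw count gives 754 − 5 = 749 true annual rings.
A: Mean rate = 469.8 mm / 749 years ≈ 0.627 mm/year.
For B, 243.9 / 0.627 = 389.00 years ≈ 389 annual rings.

389 annual rings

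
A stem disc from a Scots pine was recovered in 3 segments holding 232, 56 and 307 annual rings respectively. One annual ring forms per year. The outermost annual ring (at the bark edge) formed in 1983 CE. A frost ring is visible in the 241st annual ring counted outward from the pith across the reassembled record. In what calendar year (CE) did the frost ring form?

1629 CE

Total annual rings = 232 + 56 + 307 = 595.
595 − 241 = 354 annual rings lie beyond the frost ring toward the bark edge.
Counting back 354 years from 1983 CE places the frost ring in 1983 − 354 = 1629 CE.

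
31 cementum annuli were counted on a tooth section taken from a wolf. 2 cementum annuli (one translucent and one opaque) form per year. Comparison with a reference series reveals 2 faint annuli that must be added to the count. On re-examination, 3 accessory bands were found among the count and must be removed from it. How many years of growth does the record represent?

15 yr

Adjusted count: 31 − 3 + 2 = 30 cementum annuli.
Dividing by 2 cementum annuli per year: 30 / 2 = 15 years.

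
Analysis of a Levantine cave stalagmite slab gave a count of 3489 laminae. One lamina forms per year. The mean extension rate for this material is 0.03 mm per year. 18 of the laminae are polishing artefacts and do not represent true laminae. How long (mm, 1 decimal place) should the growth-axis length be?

104.1 mm

Adjusted count: 3489 − 18 = 3471 laminae.
Length ≈ 0.03 × 3471 = 104.1 mm.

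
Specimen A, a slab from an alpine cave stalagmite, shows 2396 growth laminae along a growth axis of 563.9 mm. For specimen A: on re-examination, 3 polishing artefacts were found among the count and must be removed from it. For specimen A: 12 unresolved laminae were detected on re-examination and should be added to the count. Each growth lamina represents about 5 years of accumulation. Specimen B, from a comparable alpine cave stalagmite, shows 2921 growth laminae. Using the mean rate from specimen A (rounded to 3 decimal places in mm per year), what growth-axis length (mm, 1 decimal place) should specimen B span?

Specimen A: after corrections the count is 2396 − 3 + 12 = 2405 growth laminae.
Specimen A: 2405 growth laminae at 5 years each span 2405 × 5 = 12025 years.
A: Extension rate ≈ 563.9 / 12025 = 0.047 mm per year.
Specimen B: at 5 years per growth lamina, 2921 × 5 = 14605 years. B's length ≈ 0.047 × 14605 = 686.4 mm.

686.4 mm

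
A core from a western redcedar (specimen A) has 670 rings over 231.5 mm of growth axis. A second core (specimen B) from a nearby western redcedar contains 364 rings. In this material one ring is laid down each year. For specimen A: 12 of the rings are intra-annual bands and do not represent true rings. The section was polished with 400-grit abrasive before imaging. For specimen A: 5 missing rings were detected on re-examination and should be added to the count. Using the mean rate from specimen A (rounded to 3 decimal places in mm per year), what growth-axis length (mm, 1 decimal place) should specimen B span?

127.0 mm

Specimen A: adjusted count: 670 − 12 + 5 = 663 rings.
A: Mean rate = 231.5 mm / 663 years ≈ 0.349 mm/year.
B's length ≈ 0.349 × 364 = 127.0 mm.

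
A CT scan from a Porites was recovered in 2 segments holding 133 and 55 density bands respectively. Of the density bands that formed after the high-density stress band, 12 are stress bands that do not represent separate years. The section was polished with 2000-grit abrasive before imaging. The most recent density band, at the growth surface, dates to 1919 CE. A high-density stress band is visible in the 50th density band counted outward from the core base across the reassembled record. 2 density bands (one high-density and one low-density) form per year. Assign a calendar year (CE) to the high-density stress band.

Total density bands = 133 + 55 = 188.
188 − 50 = 138 density bands lie beyond the high-density stress band toward the growth surface.
Excluding 12 false density bands: 138 − 12 = 126.
With 2 density bands per year, 126 / 2 = 63 years.
The density band at the growth surface is 1919 CE, so the high-density stress band dates to 1919 − 63 = 1856 CE.

1856 CE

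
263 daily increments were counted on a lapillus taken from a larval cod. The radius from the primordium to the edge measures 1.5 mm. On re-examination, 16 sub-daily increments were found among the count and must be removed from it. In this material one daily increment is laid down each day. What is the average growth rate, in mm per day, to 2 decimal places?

After corrections the count is 263 − 16 = 247 daily increments.
Extension rate ≈ 1.5 / 247 = 0.01 mm per day.

0.01 mm per day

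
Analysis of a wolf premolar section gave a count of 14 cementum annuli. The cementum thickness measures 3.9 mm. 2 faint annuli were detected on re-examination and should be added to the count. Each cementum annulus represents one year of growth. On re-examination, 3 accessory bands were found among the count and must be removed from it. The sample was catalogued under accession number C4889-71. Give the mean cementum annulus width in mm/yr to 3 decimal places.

After corrections the count is 14 − 3 + 2 = 13 cementum annuli.
Extension rate ≈ 3.9 / 13 = 0.300 mm/yr.

0.300 mm/yr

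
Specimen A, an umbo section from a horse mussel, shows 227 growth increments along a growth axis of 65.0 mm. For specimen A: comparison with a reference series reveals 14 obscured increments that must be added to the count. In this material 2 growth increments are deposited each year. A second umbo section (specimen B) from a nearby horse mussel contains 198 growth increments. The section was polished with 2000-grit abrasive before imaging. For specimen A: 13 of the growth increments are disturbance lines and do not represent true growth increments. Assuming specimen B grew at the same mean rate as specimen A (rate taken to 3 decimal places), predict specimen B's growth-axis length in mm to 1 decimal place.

Specimen A: after corrections the count is 227 − 13 + 14 = 228 growth increments.
Specimen A: dividing by 2 growth increments per year: 228 / 2 = 114 years.
A: 65.0 mm over 114 years gives 65.0 / 114 ≈ 0.570 mm/yr.
Specimen B: 198 growth increments at 2 per year is 198 / 2 = 99 years. For B, 0.570 mm/year × 99 years = 56.4 mm.

56.4 mm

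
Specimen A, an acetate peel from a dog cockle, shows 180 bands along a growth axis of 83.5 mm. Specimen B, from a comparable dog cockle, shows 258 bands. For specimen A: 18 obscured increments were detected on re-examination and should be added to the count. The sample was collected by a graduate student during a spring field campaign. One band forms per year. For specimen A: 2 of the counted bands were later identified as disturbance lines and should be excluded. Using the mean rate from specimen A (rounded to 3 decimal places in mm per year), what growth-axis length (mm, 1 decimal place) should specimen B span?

Specimen A: correcting the raw count gives 180 − 2 + 18 = 196 true bands.
A: Mean rate = 83.5 mm / 196 years ≈ 0.426 mm/yr.
Length of B = 0.426 × 258 = 109.9 mm.

109.9 mm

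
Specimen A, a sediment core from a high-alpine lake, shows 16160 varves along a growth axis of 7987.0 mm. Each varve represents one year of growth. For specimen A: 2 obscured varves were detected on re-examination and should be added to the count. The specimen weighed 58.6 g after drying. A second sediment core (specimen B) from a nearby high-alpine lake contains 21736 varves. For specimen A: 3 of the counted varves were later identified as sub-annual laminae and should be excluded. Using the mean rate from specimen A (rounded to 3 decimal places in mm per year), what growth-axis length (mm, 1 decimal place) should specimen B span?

Specimen A: adjusted count: 16160 − 3 + 2 = 16159 varves.
A: Extension rate ≈ 7987.0 / 16159 = 0.494 mm/year.
For B, 0.494 mm/year × 21736 years = 10737.6 mm.

10737.6 mm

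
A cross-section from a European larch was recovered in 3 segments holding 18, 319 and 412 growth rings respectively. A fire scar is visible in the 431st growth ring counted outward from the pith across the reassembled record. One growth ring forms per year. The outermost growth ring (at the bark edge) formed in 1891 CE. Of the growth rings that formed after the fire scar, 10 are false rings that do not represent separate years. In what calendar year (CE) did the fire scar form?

1583 CE

Total growth rings = 18 + 319 + 412 = 749.
749 − 431 = 318 growth rings lie beyond the fire scar toward the bark edge.
318 − 10 false = 308 true growth rings after the fire scar.
Counting back 308 years from 1891 CE places the fire scar in 1891 − 308 = 1583 CE.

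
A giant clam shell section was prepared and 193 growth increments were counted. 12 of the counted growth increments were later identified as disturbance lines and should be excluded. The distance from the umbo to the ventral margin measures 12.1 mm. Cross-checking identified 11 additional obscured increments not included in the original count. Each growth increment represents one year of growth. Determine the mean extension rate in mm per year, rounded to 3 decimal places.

Correcting the raw count gives 193 − 12 + 11 = 192 true growth increments.
Mean rate = 12.1 mm / 192 years ≈ 0.063 mm per year.

0.063 mm per year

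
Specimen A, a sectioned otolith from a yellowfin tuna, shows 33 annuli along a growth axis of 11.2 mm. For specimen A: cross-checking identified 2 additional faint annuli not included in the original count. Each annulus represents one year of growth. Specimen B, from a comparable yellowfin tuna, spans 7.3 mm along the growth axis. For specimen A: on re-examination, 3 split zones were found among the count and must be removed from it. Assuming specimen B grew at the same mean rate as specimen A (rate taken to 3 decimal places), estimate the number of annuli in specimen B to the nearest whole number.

Specimen A: after corrections the count is 33 − 3 + 2 = 32 annuli.
A: Extension rate ≈ 11.2 / 32 = 0.350 mm/year.
Specimen B: 7.3 mm / 0.350 mm per year = 20.86 years ≈ 21 annuli.

21 annuli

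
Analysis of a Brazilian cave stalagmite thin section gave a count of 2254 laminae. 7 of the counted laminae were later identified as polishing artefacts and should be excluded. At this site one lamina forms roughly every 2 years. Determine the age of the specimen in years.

True lamina count = 2254 − 7 = 2247.
2247 laminae at 2 years each span 2247 × 2 = 4494 years.

4494 years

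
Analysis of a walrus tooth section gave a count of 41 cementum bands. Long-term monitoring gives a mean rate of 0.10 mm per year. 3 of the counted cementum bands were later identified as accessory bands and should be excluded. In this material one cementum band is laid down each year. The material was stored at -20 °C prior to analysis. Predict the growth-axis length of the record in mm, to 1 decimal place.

3.8 mm

Correcting the raw count gives 41 − 3 = 38 true cementum bands.
Length ≈ 0.10 × 38 = 3.8 mm.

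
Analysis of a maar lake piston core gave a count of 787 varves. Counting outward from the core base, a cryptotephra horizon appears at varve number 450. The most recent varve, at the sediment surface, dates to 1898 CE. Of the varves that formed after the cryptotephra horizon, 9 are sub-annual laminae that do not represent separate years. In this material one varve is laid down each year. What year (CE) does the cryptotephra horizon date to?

Between varve 450 and the sediment surface there are 787 − 450 = 337 varves.
Removing the 9 false varves leaves 337 − 9 = 328 true varves beyond the cryptotephra horizon.
1898 − 328 = 1570 CE.

1570 CE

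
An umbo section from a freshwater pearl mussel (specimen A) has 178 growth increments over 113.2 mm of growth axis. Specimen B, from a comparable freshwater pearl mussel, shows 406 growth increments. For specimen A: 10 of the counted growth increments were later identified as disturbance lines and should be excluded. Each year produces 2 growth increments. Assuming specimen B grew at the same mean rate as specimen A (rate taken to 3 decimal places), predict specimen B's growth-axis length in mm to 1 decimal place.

273.6 mm

Specimen A: adjusted count: 178 − 10 = 168 growth increments.
Specimen A: with 2 growth increments per year, 168 / 2 = 84 years.
A: 113.2 mm over 84 years gives 113.2 / 84 ≈ 1.348 mm per year.
Specimen B: with 2 growth increments per year, 406 / 2 = 203 years. B's length ≈ 1.348 × 203 = 273.6 mm.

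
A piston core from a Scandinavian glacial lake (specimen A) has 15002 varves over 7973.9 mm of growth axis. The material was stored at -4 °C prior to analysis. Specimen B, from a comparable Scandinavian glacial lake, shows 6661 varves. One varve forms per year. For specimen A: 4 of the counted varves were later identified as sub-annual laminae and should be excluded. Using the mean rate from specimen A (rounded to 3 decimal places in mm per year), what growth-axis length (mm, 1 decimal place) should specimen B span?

Specimen A: after corrections the count is 15002 − 4 = 14998 varves.
A: Extension rate ≈ 7973.9 / 14998 = 0.532 mm per year.
B's length ≈ 0.532 × 6661 = 3543.7 mm.

3543.7 mm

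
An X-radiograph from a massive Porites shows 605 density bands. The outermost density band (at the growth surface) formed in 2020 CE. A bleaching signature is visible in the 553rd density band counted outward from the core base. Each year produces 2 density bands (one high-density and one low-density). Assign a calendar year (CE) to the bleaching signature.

1994 CE

605 − 553 = 52 density bands lie beyond the bleaching signature toward the growth surface.
Dividing by 2 density bands per year: 52 / 2 = 26 years.
Counting back 26 years from 2020 CE places the bleaching signature in 2020 − 26 = 1994 CE.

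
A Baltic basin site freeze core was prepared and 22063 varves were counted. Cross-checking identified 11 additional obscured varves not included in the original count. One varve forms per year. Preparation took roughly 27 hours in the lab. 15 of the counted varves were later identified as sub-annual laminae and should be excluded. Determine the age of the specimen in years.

22059 years

Adjusted count: 22063 − 15 + 11 = 22059 varves.
With a one-to-one varve periodicity this is 22059 years.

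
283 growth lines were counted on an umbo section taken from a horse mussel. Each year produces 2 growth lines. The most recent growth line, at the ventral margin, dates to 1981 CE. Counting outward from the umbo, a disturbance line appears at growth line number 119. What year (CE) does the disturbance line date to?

The disturbance line sits at growth line 119 from the umbo, so 283 − 119 = 164 growth lines formed after it.
164 growth lines at 2 per year is 164 / 2 = 82 years.
1981 − 82 = 1899 CE.

1899 CE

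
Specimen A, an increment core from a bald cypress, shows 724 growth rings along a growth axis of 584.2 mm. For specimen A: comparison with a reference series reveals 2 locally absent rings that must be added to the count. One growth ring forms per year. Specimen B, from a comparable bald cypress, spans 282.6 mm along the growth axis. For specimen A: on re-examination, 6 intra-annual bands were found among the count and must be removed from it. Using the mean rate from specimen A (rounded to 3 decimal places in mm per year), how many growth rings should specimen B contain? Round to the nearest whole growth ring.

348 growth rings

Specimen A: after corrections the count is 724 − 6 + 2 = 720 growth rings.
A: 584.2 mm over 720 years gives 584.2 / 720 ≈ 0.811 mm per year.
Specimen B: 282.6 mm / 0.811 mm per year = 348.46 years ≈ 348 growth rings.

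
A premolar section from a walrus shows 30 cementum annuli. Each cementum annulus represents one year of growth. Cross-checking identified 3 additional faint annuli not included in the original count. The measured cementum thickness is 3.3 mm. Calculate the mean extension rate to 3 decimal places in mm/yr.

True cementum annulus count = 30 + 3 = 33.
3.3 mm over 33 years gives 3.3 / 33 ≈ 0.100 mm/yr.

0.100 mm/yr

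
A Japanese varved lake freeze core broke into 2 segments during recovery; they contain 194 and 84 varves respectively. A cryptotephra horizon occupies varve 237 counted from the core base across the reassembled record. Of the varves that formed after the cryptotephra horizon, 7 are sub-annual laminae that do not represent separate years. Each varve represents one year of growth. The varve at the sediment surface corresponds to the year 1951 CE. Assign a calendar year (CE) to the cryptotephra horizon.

1917 CE

Total varves = 194 + 84 = 278.
The cryptotephra horizon sits at varve 237 from the core base, so 278 − 237 = 41 varves formed after it.
41 − 7 false = 34 true varves after the cryptotephra horizon.
Counting back 34 years from 1951 CE places the cryptotephra horizon in 1951 − 34 = 1917 CE.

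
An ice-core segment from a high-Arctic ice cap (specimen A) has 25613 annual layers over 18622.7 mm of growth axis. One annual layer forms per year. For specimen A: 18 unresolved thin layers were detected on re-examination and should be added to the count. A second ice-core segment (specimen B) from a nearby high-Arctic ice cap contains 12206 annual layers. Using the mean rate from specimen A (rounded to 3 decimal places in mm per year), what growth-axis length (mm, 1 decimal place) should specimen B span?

8873.8 mm

Specimen A: adjusted count: 25613 + 18 = 25631 annual layers.
A: Mean rate = 18622.7 mm / 25631 years ≈ 0.727 mm per year.
Length of B = 0.727 × 12206 = 8873.8 mm.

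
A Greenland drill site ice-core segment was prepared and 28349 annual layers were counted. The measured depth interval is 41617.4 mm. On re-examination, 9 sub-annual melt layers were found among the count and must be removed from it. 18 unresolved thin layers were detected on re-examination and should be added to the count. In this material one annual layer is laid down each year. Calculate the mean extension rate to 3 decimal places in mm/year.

After corrections the count is 28349 − 9 + 18 = 28358 annual layers.
Extension rate ≈ 41617.4 / 28358 = 1.468 mm/year.

1.468 mm/year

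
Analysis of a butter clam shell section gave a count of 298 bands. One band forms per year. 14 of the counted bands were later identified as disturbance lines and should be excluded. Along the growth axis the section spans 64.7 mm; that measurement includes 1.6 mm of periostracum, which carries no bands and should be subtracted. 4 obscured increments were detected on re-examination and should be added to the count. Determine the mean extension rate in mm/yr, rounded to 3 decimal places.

Correcting the raw count gives 298 − 14 + 4 = 288 true bands.
The growth record spans 64.7 − 1.6 = 63.1 mm.
63.1 mm over 288 years gives 63.1 / 288 ≈ 0.219 mm/yr.

0.219 mm/yr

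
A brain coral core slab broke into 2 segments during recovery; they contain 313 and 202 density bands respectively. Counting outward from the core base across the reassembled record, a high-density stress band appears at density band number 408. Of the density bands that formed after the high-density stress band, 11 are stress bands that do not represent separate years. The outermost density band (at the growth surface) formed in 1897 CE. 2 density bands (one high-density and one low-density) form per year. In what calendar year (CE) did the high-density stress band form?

Total density bands = 313 + 202 = 515.
515 − 408 = 107 density bands lie beyond the high-density stress band toward the growth surface.
107 − 11 false = 96 true density bands after the high-density stress band.
96 density bands at 2 per year is 96 / 2 = 48 years.
The density band at the growth surface is 1897 CE, so the high-density stress band dates to 1897 − 48 = 1849 CE.

1849 CE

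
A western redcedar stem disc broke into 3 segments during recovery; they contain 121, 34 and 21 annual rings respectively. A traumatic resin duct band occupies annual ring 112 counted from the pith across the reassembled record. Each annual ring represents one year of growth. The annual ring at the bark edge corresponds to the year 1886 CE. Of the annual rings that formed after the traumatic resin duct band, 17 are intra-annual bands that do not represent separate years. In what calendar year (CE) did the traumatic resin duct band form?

Total annual rings = 121 + 34 + 21 = 176.
The traumatic resin duct band sits at annual ring 112 from the pith, so 176 − 112 = 64 annual rings formed after it.
Excluding 17 false annual rings: 64 − 17 = 47.
1886 − 47 = 1839 CE.

1839 CE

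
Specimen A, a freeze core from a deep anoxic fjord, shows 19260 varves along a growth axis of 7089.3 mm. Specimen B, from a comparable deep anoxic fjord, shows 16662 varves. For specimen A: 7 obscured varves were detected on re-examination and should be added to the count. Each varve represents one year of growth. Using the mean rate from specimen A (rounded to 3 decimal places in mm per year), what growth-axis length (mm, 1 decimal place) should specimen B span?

Specimen A: after corrections the count is 19260 + 7 = 19267 varves.
A: 7089.3 mm over 19267 years gives 7089.3 / 19267 ≈ 0.368 mm per year.
B's length ≈ 0.368 × 16662 = 6131.6 mm.

6131.6 mm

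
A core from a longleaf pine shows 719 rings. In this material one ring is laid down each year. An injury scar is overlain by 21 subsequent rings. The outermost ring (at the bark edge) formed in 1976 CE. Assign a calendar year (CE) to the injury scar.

21 rings post-date the injury scar.
Counting back 21 years from 1976 CE places the injury scar in 1976 − 21 = 1955 CE.

1955 CE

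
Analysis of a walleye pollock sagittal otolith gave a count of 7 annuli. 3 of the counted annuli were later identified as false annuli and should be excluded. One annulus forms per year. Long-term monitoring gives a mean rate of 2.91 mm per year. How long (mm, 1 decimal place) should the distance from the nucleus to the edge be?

11.6 mm

Correcting the raw count gives 7 − 3 = 4 true annuli.
Length ≈ 2.91 × 4 = 11.6 mm.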